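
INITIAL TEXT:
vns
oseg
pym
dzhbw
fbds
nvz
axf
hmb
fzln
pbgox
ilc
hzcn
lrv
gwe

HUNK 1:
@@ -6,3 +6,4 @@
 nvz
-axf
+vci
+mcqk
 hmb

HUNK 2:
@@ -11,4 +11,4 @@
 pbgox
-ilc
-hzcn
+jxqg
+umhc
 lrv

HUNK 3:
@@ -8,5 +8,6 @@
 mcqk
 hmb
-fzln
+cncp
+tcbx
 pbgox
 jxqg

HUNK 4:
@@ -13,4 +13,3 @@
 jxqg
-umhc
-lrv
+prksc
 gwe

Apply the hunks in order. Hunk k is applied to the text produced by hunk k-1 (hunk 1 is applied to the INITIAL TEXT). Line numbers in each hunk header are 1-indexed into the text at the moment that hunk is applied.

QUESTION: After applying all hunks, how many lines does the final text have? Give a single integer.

Hunk 1: at line 6 remove [axf] add [vci,mcqk] -> 15 lines: vns oseg pym dzhbw fbds nvz vci mcqk hmb fzln pbgox ilc hzcn lrv gwe
Hunk 2: at line 11 remove [ilc,hzcn] add [jxqg,umhc] -> 15 lines: vns oseg pym dzhbw fbds nvz vci mcqk hmb fzln pbgox jxqg umhc lrv gwe
Hunk 3: at line 8 remove [fzln] add [cncp,tcbx] -> 16 lines: vns oseg pym dzhbw fbds nvz vci mcqk hmb cncp tcbx pbgox jxqg umhc lrv gwe
Hunk 4: at line 13 remove [umhc,lrv] add [prksc] -> 15 lines: vns oseg pym dzhbw fbds nvz vci mcqk hmb cncp tcbx pbgox jxqg prksc gwe
Final line count: 15

Answer: 15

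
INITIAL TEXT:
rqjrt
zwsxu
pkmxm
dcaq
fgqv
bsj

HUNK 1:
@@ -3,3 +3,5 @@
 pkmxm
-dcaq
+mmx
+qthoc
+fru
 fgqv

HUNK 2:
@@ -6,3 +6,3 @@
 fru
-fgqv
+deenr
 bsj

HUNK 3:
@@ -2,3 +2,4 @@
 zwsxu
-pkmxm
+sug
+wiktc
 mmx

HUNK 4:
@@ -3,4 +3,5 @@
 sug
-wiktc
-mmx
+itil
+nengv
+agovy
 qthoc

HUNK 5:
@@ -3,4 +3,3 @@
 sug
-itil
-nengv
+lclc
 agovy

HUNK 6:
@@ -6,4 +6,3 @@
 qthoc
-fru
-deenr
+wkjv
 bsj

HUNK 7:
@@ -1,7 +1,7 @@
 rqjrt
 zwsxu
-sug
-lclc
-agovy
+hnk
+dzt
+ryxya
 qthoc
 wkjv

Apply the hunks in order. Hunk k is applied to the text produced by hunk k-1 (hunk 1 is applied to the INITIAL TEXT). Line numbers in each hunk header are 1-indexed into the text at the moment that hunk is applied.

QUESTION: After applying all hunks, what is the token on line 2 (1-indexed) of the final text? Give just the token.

Answer: zwsxu

Derivation:
Hunk 1: at line 3 remove [dcaq] add [mmx,qthoc,fru] -> 8 lines: rqjrt zwsxu pkmxm mmx qthoc fru fgqv bsj
Hunk 2: at line 6 remove [fgqv] add [deenr] -> 8 lines: rqjrt zwsxu pkmxm mmx qthoc fru deenr bsj
Hunk 3: at line 2 remove [pkmxm] add [sug,wiktc] -> 9 lines: rqjrt zwsxu sug wiktc mmx qthoc fru deenr bsj
Hunk 4: at line 3 remove [wiktc,mmx] add [itil,nengv,agovy] -> 10 lines: rqjrt zwsxu sug itil nengv agovy qthoc fru deenr bsj
Hunk 5: at line 3 remove [itil,nengv] add [lclc] -> 9 lines: rqjrt zwsxu sug lclc agovy qthoc fru deenr bsj
Hunk 6: at line 6 remove [fru,deenr] add [wkjv] -> 8 lines: rqjrt zwsxu sug lclc agovy qthoc wkjv bsj
Hunk 7: at line 1 remove [sug,lclc,agovy] add [hnk,dzt,ryxya] -> 8 lines: rqjrt zwsxu hnk dzt ryxya qthoc wkjv bsj
Final line 2: zwsxu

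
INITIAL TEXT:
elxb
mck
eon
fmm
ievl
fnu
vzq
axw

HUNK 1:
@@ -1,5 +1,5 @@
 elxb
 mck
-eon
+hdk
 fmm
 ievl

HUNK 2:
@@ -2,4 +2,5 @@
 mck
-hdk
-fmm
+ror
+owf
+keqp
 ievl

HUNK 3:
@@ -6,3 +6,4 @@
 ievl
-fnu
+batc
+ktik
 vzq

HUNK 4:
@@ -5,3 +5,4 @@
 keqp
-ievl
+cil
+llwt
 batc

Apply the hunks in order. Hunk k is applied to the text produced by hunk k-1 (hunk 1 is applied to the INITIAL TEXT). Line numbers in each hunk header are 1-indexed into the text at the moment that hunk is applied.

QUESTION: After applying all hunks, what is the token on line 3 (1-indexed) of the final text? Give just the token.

Answer: ror

Derivation:
Hunk 1: at line 1 remove [eon] add [hdk] -> 8 lines: elxb mck hdk fmm ievl fnu vzq axw
Hunk 2: at line 2 remove [hdk,fmm] add [ror,owf,keqp] -> 9 lines: elxb mck ror owf keqp ievl fnu vzq axw
Hunk 3: at line 6 remove [fnu] add [batc,ktik] -> 10 lines: elxb mck ror owf keqp ievl batc ktik vzq axw
Hunk 4: at line 5 remove [ievl] add [cil,llwt] -> 11 lines: elxb mck ror owf keqp cil llwt batc ktik vzq axw
Final line 3: ror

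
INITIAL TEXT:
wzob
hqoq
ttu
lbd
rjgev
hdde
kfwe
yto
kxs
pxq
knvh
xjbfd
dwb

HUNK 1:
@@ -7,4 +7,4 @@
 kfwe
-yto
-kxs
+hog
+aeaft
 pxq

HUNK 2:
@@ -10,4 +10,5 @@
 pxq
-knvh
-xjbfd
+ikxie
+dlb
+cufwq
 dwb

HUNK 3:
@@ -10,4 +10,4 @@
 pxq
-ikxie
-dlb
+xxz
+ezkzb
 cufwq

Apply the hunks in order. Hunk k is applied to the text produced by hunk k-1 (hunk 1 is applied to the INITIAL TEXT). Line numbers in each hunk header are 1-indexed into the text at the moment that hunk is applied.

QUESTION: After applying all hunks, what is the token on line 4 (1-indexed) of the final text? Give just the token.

Answer: lbd

Derivation:
Hunk 1: at line 7 remove [yto,kxs] add [hog,aeaft] -> 13 lines: wzob hqoq ttu lbd rjgev hdde kfwe hog aeaft pxq knvh xjbfd dwb
Hunk 2: at line 10 remove [knvh,xjbfd] add [ikxie,dlb,cufwq] -> 14 lines: wzob hqoq ttu lbd rjgev hdde kfwe hog aeaft pxq ikxie dlb cufwq dwb
Hunk 3: at line 10 remove [ikxie,dlb] add [xxz,ezkzb] -> 14 lines: wzob hqoq ttu lbd rjgev hdde kfwe hog aeaft pxq xxz ezkzb cufwq dwb
Final line 4: lbd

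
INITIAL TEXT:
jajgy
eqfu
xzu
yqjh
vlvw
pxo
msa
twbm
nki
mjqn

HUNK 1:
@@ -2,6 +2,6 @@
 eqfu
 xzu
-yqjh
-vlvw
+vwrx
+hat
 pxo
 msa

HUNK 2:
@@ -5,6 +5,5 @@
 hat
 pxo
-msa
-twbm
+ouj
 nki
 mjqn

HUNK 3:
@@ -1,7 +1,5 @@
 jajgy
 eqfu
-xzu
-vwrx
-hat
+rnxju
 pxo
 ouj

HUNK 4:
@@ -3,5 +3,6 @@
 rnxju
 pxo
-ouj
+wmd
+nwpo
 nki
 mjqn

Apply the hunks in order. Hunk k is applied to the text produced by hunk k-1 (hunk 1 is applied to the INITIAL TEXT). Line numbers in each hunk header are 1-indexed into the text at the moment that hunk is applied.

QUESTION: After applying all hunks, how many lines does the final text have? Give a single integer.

Hunk 1: at line 2 remove [yqjh,vlvw] add [vwrx,hat] -> 10 lines: jajgy eqfu xzu vwrx hat pxo msa twbm nki mjqn
Hunk 2: at line 5 remove [msa,twbm] add [ouj] -> 9 lines: jajgy eqfu xzu vwrx hat pxo ouj nki mjqn
Hunk 3: at line 1 remove [xzu,vwrx,hat] add [rnxju] -> 7 lines: jajgy eqfu rnxju pxo ouj nki mjqn
Hunk 4: at line 3 remove [ouj] add [wmd,nwpo] -> 8 lines: jajgy eqfu rnxju pxo wmd nwpo nki mjqn
Final line count: 8

Answer: 8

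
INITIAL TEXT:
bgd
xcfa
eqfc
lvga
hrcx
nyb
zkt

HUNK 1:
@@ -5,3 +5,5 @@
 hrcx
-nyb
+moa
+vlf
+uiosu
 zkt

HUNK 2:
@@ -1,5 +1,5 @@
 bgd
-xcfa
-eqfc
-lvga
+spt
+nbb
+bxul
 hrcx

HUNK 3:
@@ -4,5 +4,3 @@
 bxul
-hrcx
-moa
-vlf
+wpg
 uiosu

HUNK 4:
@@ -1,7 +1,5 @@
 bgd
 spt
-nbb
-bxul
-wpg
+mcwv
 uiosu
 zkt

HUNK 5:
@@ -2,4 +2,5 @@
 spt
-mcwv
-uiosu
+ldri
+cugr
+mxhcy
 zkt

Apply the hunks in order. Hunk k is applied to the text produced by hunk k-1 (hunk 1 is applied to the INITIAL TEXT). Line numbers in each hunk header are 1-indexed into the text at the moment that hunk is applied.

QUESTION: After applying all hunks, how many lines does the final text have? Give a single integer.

Answer: 6

Derivation:
Hunk 1: at line 5 remove [nyb] add [moa,vlf,uiosu] -> 9 lines: bgd xcfa eqfc lvga hrcx moa vlf uiosu zkt
Hunk 2: at line 1 remove [xcfa,eqfc,lvga] add [spt,nbb,bxul] -> 9 lines: bgd spt nbb bxul hrcx moa vlf uiosu zkt
Hunk 3: at line 4 remove [hrcx,moa,vlf] add [wpg] -> 7 lines: bgd spt nbb bxul wpg uiosu zkt
Hunk 4: at line 1 remove [nbb,bxul,wpg] add [mcwv] -> 5 lines: bgd spt mcwv uiosu zkt
Hunk 5: at line 2 remove [mcwv,uiosu] add [ldri,cugr,mxhcy] -> 6 lines: bgd spt ldri cugr mxhcy zkt
Final line count: 6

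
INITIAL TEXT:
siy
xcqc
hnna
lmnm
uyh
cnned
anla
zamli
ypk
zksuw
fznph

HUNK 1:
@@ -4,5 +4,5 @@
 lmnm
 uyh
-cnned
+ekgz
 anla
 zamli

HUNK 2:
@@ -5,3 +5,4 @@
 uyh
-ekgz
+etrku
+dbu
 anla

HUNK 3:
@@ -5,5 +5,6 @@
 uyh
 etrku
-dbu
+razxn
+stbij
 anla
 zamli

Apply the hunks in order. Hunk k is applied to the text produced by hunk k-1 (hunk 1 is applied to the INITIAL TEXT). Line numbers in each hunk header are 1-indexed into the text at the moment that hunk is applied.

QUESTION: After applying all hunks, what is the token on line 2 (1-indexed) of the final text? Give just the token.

Answer: xcqc

Derivation:
Hunk 1: at line 4 remove [cnned] add [ekgz] -> 11 lines: siy xcqc hnna lmnm uyh ekgz anla zamli ypk zksuw fznph
Hunk 2: at line 5 remove [ekgz] add [etrku,dbu] -> 12 lines: siy xcqc hnna lmnm uyh etrku dbu anla zamli ypk zksuw fznph
Hunk 3: at line 5 remove [dbu] add [razxn,stbij] -> 13 lines: siy xcqc hnna lmnm uyh etrku razxn stbij anla zamli ypk zksuw fznph
Final line 2: xcqc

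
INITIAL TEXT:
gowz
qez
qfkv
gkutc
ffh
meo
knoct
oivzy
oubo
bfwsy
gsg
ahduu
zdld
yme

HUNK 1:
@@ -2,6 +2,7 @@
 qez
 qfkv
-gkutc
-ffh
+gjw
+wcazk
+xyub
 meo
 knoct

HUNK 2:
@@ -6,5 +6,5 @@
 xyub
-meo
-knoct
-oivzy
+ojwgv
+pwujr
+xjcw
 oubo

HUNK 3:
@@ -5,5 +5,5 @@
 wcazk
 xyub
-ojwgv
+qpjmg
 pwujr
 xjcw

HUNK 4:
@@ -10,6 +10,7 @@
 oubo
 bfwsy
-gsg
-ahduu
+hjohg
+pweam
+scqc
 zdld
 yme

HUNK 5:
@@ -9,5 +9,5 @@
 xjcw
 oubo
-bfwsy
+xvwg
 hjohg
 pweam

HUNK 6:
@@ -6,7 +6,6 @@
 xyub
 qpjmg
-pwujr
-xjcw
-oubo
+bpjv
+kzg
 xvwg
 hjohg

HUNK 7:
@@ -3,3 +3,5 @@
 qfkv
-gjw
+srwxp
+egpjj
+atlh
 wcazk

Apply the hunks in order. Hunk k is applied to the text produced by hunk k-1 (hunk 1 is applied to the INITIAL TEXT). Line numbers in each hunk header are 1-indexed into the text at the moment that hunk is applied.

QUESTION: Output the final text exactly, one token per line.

Hunk 1: at line 2 remove [gkutc,ffh] add [gjw,wcazk,xyub] -> 15 lines: gowz qez qfkv gjw wcazk xyub meo knoct oivzy oubo bfwsy gsg ahduu zdld yme
Hunk 2: at line 6 remove [meo,knoct,oivzy] add [ojwgv,pwujr,xjcw] -> 15 lines: gowz qez qfkv gjw wcazk xyub ojwgv pwujr xjcw oubo bfwsy gsg ahduu zdld yme
Hunk 3: at line 5 remove [ojwgv] add [qpjmg] -> 15 lines: gowz qez qfkv gjw wcazk xyub qpjmg pwujr xjcw oubo bfwsy gsg ahduu zdld yme
Hunk 4: at line 10 remove [gsg,ahduu] add [hjohg,pweam,scqc] -> 16 lines: gowz qez qfkv gjw wcazk xyub qpjmg pwujr xjcw oubo bfwsy hjohg pweam scqc zdld yme
Hunk 5: at line 9 remove [bfwsy] add [xvwg] -> 16 lines: gowz qez qfkv gjw wcazk xyub qpjmg pwujr xjcw oubo xvwg hjohg pweam scqc zdld yme
Hunk 6: at line 6 remove [pwujr,xjcw,oubo] add [bpjv,kzg] -> 15 lines: gowz qez qfkv gjw wcazk xyub qpjmg bpjv kzg xvwg hjohg pweam scqc zdld yme
Hunk 7: at line 3 remove [gjw] add [srwxp,egpjj,atlh] -> 17 lines: gowz qez qfkv srwxp egpjj atlh wcazk xyub qpjmg bpjv kzg xvwg hjohg pweam scqc zdld yme

Answer: gowz
qez
qfkv
srwxp
egpjj
atlh
wcazk
xyub
qpjmg
bpjv
kzg
xvwg
hjohg
pweam
scqc
zdld
yme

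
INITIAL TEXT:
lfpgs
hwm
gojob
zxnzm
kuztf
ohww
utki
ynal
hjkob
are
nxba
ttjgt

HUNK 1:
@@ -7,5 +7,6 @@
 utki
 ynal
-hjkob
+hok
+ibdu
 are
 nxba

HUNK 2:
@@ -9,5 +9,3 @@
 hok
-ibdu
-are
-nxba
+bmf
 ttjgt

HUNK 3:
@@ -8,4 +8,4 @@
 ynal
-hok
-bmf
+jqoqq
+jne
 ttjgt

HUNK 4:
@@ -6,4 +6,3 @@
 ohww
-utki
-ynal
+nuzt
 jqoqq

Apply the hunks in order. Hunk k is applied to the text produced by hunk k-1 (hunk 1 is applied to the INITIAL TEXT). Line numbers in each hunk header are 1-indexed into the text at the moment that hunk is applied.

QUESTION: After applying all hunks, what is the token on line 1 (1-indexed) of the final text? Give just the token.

Hunk 1: at line 7 remove [hjkob] add [hok,ibdu] -> 13 lines: lfpgs hwm gojob zxnzm kuztf ohww utki ynal hok ibdu are nxba ttjgt
Hunk 2: at line 9 remove [ibdu,are,nxba] add [bmf] -> 11 lines: lfpgs hwm gojob zxnzm kuztf ohww utki ynal hok bmf ttjgt
Hunk 3: at line 8 remove [hok,bmf] add [jqoqq,jne] -> 11 lines: lfpgs hwm gojob zxnzm kuztf ohww utki ynal jqoqq jne ttjgt
Hunk 4: at line 6 remove [utki,ynal] add [nuzt] -> 10 lines: lfpgs hwm gojob zxnzm kuztf ohww nuzt jqoqq jne ttjgt
Final line 1: lfpgs

Answer: lfpgs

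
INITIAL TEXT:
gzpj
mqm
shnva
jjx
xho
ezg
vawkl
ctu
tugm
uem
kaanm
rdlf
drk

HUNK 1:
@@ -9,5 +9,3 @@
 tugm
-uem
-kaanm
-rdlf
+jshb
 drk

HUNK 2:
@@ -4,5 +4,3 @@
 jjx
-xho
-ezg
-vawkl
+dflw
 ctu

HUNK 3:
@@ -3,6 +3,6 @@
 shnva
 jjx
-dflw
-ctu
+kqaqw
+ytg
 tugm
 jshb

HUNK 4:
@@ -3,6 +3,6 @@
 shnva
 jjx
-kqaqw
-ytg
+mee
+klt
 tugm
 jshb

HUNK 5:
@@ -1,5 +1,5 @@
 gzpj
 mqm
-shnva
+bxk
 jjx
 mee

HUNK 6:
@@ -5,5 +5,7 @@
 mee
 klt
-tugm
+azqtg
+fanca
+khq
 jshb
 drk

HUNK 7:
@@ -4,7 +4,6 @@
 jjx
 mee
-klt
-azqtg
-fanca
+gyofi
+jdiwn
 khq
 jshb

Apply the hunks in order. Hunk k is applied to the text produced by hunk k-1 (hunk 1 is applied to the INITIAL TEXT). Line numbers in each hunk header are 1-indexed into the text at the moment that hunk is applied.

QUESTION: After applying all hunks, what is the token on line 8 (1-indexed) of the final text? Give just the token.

Hunk 1: at line 9 remove [uem,kaanm,rdlf] add [jshb] -> 11 lines: gzpj mqm shnva jjx xho ezg vawkl ctu tugm jshb drk
Hunk 2: at line 4 remove [xho,ezg,vawkl] add [dflw] -> 9 lines: gzpj mqm shnva jjx dflw ctu tugm jshb drk
Hunk 3: at line 3 remove [dflw,ctu] add [kqaqw,ytg] -> 9 lines: gzpj mqm shnva jjx kqaqw ytg tugm jshb drk
Hunk 4: at line 3 remove [kqaqw,ytg] add [mee,klt] -> 9 lines: gzpj mqm shnva jjx mee klt tugm jshb drk
Hunk 5: at line 1 remove [shnva] add [bxk] -> 9 lines: gzpj mqm bxk jjx mee klt tugm jshb drk
Hunk 6: at line 5 remove [tugm] add [azqtg,fanca,khq] -> 11 lines: gzpj mqm bxk jjx mee klt azqtg fanca khq jshb drk
Hunk 7: at line 4 remove [klt,azqtg,fanca] add [gyofi,jdiwn] -> 10 lines: gzpj mqm bxk jjx mee gyofi jdiwn khq jshb drk
Final line 8: khq

Answer: khq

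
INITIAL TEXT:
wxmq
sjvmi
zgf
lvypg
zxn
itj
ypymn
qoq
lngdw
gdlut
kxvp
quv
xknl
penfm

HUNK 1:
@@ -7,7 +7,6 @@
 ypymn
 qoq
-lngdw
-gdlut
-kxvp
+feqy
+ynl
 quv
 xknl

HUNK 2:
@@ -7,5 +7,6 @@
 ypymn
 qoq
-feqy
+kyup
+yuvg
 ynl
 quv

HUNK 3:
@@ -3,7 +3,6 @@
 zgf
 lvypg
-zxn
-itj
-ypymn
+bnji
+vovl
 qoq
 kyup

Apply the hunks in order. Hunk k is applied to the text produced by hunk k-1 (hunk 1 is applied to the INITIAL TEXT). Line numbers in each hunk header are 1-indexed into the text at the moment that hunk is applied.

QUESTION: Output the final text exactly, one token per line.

Hunk 1: at line 7 remove [lngdw,gdlut,kxvp] add [feqy,ynl] -> 13 lines: wxmq sjvmi zgf lvypg zxn itj ypymn qoq feqy ynl quv xknl penfm
Hunk 2: at line 7 remove [feqy] add [kyup,yuvg] -> 14 lines: wxmq sjvmi zgf lvypg zxn itj ypymn qoq kyup yuvg ynl quv xknl penfm
Hunk 3: at line 3 remove [zxn,itj,ypymn] add [bnji,vovl] -> 13 lines: wxmq sjvmi zgf lvypg bnji vovl qoq kyup yuvg ynl quv xknl penfm

Answer: wxmq
sjvmi
zgf
lvypg
bnji
vovl
qoq
kyup
yuvg
ynl
quv
xknl
penfm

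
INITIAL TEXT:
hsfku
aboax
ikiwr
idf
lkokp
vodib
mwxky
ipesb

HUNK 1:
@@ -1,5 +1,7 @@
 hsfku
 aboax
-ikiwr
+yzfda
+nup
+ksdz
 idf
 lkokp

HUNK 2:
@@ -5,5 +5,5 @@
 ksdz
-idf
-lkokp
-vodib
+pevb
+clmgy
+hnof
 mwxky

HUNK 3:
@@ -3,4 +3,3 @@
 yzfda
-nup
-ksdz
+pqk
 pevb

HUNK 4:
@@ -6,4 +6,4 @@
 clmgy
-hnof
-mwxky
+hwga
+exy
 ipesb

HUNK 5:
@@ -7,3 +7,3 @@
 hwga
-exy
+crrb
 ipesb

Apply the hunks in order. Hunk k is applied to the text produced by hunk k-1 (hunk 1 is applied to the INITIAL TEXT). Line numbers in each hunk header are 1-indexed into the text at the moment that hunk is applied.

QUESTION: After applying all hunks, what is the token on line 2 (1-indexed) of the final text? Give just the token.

Hunk 1: at line 1 remove [ikiwr] add [yzfda,nup,ksdz] -> 10 lines: hsfku aboax yzfda nup ksdz idf lkokp vodib mwxky ipesb
Hunk 2: at line 5 remove [idf,lkokp,vodib] add [pevb,clmgy,hnof] -> 10 lines: hsfku aboax yzfda nup ksdz pevb clmgy hnof mwxky ipesb
Hunk 3: at line 3 remove [nup,ksdz] add [pqk] -> 9 lines: hsfku aboax yzfda pqk pevb clmgy hnof mwxky ipesb
Hunk 4: at line 6 remove [hnof,mwxky] add [hwga,exy] -> 9 lines: hsfku aboax yzfda pqk pevb clmgy hwga exy ipesb
Hunk 5: at line 7 remove [exy] add [crrb] -> 9 lines: hsfku aboax yzfda pqk pevb clmgy hwga crrb ipesb
Final line 2: aboax

Answer: aboax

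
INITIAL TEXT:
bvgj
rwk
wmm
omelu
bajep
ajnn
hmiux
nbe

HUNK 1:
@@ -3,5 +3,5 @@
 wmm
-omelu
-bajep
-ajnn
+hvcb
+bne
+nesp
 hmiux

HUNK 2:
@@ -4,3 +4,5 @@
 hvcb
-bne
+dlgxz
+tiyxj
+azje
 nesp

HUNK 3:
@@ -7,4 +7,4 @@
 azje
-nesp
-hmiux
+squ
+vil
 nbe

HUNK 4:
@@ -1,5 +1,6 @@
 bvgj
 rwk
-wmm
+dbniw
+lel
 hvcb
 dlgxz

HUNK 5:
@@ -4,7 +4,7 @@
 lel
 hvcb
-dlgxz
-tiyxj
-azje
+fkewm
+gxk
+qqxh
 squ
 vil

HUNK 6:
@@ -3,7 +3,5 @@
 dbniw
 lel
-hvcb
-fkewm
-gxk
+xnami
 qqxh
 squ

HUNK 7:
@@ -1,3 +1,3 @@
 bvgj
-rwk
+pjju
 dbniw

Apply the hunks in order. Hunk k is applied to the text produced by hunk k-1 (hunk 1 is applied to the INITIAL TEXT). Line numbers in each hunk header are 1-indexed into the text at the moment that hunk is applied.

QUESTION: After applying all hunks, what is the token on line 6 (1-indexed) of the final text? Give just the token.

Hunk 1: at line 3 remove [omelu,bajep,ajnn] add [hvcb,bne,nesp] -> 8 lines: bvgj rwk wmm hvcb bne nesp hmiux nbe
Hunk 2: at line 4 remove [bne] add [dlgxz,tiyxj,azje] -> 10 lines: bvgj rwk wmm hvcb dlgxz tiyxj azje nesp hmiux nbe
Hunk 3: at line 7 remove [nesp,hmiux] add [squ,vil] -> 10 lines: bvgj rwk wmm hvcb dlgxz tiyxj azje squ vil nbe
Hunk 4: at line 1 remove [wmm] add [dbniw,lel] -> 11 lines: bvgj rwk dbniw lel hvcb dlgxz tiyxj azje squ vil nbe
Hunk 5: at line 4 remove [dlgxz,tiyxj,azje] add [fkewm,gxk,qqxh] -> 11 lines: bvgj rwk dbniw lel hvcb fkewm gxk qqxh squ vil nbe
Hunk 6: at line 3 remove [hvcb,fkewm,gxk] add [xnami] -> 9 lines: bvgj rwk dbniw lel xnami qqxh squ vil nbe
Hunk 7: at line 1 remove [rwk] add [pjju] -> 9 lines: bvgj pjju dbniw lel xnami qqxh squ vil nbe
Final line 6: qqxh

Answer: qqxh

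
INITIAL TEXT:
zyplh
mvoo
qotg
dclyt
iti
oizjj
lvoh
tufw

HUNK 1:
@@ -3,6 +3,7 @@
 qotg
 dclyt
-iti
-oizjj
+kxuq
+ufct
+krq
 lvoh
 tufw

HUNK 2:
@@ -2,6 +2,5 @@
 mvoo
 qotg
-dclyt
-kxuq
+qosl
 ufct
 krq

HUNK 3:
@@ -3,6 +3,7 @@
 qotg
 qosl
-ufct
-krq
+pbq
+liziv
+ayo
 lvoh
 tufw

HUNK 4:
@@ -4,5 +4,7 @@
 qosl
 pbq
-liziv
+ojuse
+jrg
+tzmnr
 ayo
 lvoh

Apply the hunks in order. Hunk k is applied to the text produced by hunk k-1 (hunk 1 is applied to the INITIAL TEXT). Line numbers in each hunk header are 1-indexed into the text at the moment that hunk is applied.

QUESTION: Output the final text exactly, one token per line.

Hunk 1: at line 3 remove [iti,oizjj] add [kxuq,ufct,krq] -> 9 lines: zyplh mvoo qotg dclyt kxuq ufct krq lvoh tufw
Hunk 2: at line 2 remove [dclyt,kxuq] add [qosl] -> 8 lines: zyplh mvoo qotg qosl ufct krq lvoh tufw
Hunk 3: at line 3 remove [ufct,krq] add [pbq,liziv,ayo] -> 9 lines: zyplh mvoo qotg qosl pbq liziv ayo lvoh tufw
Hunk 4: at line 4 remove [liziv] add [ojuse,jrg,tzmnr] -> 11 lines: zyplh mvoo qotg qosl pbq ojuse jrg tzmnr ayo lvoh tufw

Answer: zyplh
mvoo
qotg
qosl
pbq
ojuse
jrg
tzmnr
ayo
lvoh
tufw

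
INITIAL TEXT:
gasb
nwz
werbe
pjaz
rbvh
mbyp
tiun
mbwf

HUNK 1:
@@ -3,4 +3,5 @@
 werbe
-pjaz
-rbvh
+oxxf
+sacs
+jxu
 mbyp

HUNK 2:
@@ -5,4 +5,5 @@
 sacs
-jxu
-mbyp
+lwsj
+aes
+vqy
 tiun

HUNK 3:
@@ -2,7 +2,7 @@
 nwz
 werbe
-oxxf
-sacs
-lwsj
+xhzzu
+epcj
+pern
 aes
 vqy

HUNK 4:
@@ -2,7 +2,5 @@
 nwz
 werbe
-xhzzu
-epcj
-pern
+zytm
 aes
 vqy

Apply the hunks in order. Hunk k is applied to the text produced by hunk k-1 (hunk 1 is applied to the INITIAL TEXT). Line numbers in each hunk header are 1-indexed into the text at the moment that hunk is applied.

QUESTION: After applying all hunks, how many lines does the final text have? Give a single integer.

Hunk 1: at line 3 remove [pjaz,rbvh] add [oxxf,sacs,jxu] -> 9 lines: gasb nwz werbe oxxf sacs jxu mbyp tiun mbwf
Hunk 2: at line 5 remove [jxu,mbyp] add [lwsj,aes,vqy] -> 10 lines: gasb nwz werbe oxxf sacs lwsj aes vqy tiun mbwf
Hunk 3: at line 2 remove [oxxf,sacs,lwsj] add [xhzzu,epcj,pern] -> 10 lines: gasb nwz werbe xhzzu epcj pern aes vqy tiun mbwf
Hunk 4: at line 2 remove [xhzzu,epcj,pern] add [zytm] -> 8 lines: gasb nwz werbe zytm aes vqy tiun mbwf
Final line count: 8

Answer: 8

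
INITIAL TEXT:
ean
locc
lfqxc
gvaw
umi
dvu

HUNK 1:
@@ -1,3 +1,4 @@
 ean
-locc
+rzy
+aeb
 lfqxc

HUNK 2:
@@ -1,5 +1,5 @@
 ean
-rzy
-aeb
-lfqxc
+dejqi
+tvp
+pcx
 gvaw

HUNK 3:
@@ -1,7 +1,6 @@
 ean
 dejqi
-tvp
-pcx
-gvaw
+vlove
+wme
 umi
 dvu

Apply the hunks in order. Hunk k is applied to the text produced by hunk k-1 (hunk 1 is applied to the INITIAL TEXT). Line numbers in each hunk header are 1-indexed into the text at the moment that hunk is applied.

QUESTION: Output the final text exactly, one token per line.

Hunk 1: at line 1 remove [locc] add [rzy,aeb] -> 7 lines: ean rzy aeb lfqxc gvaw umi dvu
Hunk 2: at line 1 remove [rzy,aeb,lfqxc] add [dejqi,tvp,pcx] -> 7 lines: ean dejqi tvp pcx gvaw umi dvu
Hunk 3: at line 1 remove [tvp,pcx,gvaw] add [vlove,wme] -> 6 lines: ean dejqi vlove wme umi dvu

Answer: ean
dejqi
vlove
wme
umi
dvu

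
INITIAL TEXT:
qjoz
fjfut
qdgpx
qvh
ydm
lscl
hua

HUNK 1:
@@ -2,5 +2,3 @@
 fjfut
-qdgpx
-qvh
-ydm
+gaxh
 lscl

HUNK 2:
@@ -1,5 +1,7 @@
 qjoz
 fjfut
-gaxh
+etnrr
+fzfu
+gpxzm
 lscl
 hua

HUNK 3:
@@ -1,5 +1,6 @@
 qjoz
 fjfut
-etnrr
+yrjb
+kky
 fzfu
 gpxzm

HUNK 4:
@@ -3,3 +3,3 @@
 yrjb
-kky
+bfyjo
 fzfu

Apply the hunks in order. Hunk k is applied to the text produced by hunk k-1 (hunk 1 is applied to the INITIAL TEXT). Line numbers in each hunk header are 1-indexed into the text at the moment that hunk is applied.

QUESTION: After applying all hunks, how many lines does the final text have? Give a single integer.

Hunk 1: at line 2 remove [qdgpx,qvh,ydm] add [gaxh] -> 5 lines: qjoz fjfut gaxh lscl hua
Hunk 2: at line 1 remove [gaxh] add [etnrr,fzfu,gpxzm] -> 7 lines: qjoz fjfut etnrr fzfu gpxzm lscl hua
Hunk 3: at line 1 remove [etnrr] add [yrjb,kky] -> 8 lines: qjoz fjfut yrjb kky fzfu gpxzm lscl hua
Hunk 4: at line 3 remove [kky] add [bfyjo] -> 8 lines: qjoz fjfut yrjb bfyjo fzfu gpxzm lscl hua
Final line count: 8

Answer: 8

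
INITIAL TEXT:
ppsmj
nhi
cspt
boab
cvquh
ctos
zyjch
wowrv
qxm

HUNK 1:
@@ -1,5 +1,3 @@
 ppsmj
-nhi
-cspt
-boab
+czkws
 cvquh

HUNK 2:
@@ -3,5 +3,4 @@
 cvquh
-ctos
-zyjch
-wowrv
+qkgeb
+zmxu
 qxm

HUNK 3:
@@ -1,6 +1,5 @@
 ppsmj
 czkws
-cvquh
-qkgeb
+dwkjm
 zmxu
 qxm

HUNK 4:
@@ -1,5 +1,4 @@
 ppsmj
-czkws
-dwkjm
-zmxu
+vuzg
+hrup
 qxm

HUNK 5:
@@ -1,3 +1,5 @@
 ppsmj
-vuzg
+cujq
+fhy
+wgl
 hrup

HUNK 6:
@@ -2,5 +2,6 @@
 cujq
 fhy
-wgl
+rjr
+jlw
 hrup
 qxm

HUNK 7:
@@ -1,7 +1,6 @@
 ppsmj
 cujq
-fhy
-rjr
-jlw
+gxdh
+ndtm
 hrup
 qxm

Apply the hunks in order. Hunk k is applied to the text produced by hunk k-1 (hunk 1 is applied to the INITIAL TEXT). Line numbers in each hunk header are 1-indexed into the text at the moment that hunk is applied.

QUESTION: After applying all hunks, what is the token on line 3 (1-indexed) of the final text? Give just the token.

Answer: gxdh

Derivation:
Hunk 1: at line 1 remove [nhi,cspt,boab] add [czkws] -> 7 lines: ppsmj czkws cvquh ctos zyjch wowrv qxm
Hunk 2: at line 3 remove [ctos,zyjch,wowrv] add [qkgeb,zmxu] -> 6 lines: ppsmj czkws cvquh qkgeb zmxu qxm
Hunk 3: at line 1 remove [cvquh,qkgeb] add [dwkjm] -> 5 lines: ppsmj czkws dwkjm zmxu qxm
Hunk 4: at line 1 remove [czkws,dwkjm,zmxu] add [vuzg,hrup] -> 4 lines: ppsmj vuzg hrup qxm
Hunk 5: at line 1 remove [vuzg] add [cujq,fhy,wgl] -> 6 lines: ppsmj cujq fhy wgl hrup qxm
Hunk 6: at line 2 remove [wgl] add [rjr,jlw] -> 7 lines: ppsmj cujq fhy rjr jlw hrup qxm
Hunk 7: at line 1 remove [fhy,rjr,jlw] add [gxdh,ndtm] -> 6 lines: ppsmj cujq gxdh ndtm hrup qxm
Final line 3: gxdh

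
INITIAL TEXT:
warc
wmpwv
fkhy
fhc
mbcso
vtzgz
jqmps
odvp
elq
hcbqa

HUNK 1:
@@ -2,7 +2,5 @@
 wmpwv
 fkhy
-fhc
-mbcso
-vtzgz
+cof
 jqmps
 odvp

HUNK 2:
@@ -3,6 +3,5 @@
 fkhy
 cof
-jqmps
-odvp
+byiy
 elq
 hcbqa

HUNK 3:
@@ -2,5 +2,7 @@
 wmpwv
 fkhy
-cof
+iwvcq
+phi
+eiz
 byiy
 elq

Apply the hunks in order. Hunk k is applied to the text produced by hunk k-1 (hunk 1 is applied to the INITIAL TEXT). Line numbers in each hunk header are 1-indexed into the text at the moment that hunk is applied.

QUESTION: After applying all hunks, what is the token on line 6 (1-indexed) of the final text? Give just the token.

Answer: eiz

Derivation:
Hunk 1: at line 2 remove [fhc,mbcso,vtzgz] add [cof] -> 8 lines: warc wmpwv fkhy cof jqmps odvp elq hcbqa
Hunk 2: at line 3 remove [jqmps,odvp] add [byiy] -> 7 lines: warc wmpwv fkhy cof byiy elq hcbqa
Hunk 3: at line 2 remove [cof] add [iwvcq,phi,eiz] -> 9 lines: warc wmpwv fkhy iwvcq phi eiz byiy elq hcbqa
Final line 6: eiz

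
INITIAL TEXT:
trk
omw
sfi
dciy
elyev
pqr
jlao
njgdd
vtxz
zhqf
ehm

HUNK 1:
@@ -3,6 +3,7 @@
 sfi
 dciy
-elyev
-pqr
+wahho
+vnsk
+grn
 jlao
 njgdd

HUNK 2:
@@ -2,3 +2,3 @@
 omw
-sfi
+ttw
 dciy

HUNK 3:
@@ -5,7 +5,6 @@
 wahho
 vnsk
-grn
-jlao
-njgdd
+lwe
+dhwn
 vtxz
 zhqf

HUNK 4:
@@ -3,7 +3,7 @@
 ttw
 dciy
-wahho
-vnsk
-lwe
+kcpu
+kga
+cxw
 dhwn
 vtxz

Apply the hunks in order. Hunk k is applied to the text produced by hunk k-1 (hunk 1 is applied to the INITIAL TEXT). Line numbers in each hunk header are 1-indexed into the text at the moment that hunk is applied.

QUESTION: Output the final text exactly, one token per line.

Hunk 1: at line 3 remove [elyev,pqr] add [wahho,vnsk,grn] -> 12 lines: trk omw sfi dciy wahho vnsk grn jlao njgdd vtxz zhqf ehm
Hunk 2: at line 2 remove [sfi] add [ttw] -> 12 lines: trk omw ttw dciy wahho vnsk grn jlao njgdd vtxz zhqf ehm
Hunk 3: at line 5 remove [grn,jlao,njgdd] add [lwe,dhwn] -> 11 lines: trk omw ttw dciy wahho vnsk lwe dhwn vtxz zhqf ehm
Hunk 4: at line 3 remove [wahho,vnsk,lwe] add [kcpu,kga,cxw] -> 11 lines: trk omw ttw dciy kcpu kga cxw dhwn vtxz zhqf ehm

Answer: trk
omw
ttw
dciy
kcpu
kga
cxw
dhwn
vtxz
zhqf
ehm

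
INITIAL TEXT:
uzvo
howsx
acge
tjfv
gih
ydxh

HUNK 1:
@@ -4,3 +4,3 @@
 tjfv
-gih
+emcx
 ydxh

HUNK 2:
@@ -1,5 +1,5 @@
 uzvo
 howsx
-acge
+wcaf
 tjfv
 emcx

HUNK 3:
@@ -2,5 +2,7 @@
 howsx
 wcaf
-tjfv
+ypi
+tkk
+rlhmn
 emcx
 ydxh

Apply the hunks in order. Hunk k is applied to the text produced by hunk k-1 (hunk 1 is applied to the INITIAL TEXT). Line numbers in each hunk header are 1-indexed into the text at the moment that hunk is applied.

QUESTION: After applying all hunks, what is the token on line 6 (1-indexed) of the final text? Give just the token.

Answer: rlhmn

Derivation:
Hunk 1: at line 4 remove [gih] add [emcx] -> 6 lines: uzvo howsx acge tjfv emcx ydxh
Hunk 2: at line 1 remove [acge] add [wcaf] -> 6 lines: uzvo howsx wcaf tjfv emcx ydxh
Hunk 3: at line 2 remove [tjfv] add [ypi,tkk,rlhmn] -> 8 lines: uzvo howsx wcaf ypi tkk rlhmn emcx ydxh
Final line 6: rlhmn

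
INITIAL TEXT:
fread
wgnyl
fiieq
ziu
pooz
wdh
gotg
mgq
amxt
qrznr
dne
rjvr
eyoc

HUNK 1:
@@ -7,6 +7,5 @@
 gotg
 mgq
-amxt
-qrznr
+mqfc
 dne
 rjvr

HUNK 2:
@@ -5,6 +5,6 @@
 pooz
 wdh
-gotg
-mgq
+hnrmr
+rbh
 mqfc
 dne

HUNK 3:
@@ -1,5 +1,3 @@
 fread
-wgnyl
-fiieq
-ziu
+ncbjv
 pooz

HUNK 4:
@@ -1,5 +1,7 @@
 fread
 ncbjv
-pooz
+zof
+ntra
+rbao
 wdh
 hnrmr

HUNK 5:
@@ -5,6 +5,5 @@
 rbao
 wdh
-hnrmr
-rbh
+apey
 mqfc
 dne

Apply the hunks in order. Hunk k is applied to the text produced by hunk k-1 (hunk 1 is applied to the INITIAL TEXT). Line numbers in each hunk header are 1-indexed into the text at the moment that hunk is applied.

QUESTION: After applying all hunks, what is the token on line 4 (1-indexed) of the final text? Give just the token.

Hunk 1: at line 7 remove [amxt,qrznr] add [mqfc] -> 12 lines: fread wgnyl fiieq ziu pooz wdh gotg mgq mqfc dne rjvr eyoc
Hunk 2: at line 5 remove [gotg,mgq] add [hnrmr,rbh] -> 12 lines: fread wgnyl fiieq ziu pooz wdh hnrmr rbh mqfc dne rjvr eyoc
Hunk 3: at line 1 remove [wgnyl,fiieq,ziu] add [ncbjv] -> 10 lines: fread ncbjv pooz wdh hnrmr rbh mqfc dne rjvr eyoc
Hunk 4: at line 1 remove [pooz] add [zof,ntra,rbao] -> 12 lines: fread ncbjv zof ntra rbao wdh hnrmr rbh mqfc dne rjvr eyoc
Hunk 5: at line 5 remove [hnrmr,rbh] add [apey] -> 11 lines: fread ncbjv zof ntra rbao wdh apey mqfc dne rjvr eyoc
Final line 4: ntra

Answer: ntra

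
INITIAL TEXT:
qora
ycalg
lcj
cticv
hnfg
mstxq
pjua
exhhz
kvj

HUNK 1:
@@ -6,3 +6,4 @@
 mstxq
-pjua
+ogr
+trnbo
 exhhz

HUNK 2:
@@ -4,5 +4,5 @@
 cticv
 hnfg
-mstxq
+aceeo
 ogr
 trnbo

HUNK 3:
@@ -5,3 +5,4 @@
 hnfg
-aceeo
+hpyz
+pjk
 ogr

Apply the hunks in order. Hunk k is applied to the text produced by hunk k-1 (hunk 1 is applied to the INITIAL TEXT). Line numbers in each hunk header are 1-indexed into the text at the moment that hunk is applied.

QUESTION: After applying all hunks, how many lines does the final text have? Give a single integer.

Hunk 1: at line 6 remove [pjua] add [ogr,trnbo] -> 10 lines: qora ycalg lcj cticv hnfg mstxq ogr trnbo exhhz kvj
Hunk 2: at line 4 remove [mstxq] add [aceeo] -> 10 lines: qora ycalg lcj cticv hnfg aceeo ogr trnbo exhhz kvj
Hunk 3: at line 5 remove [aceeo] add [hpyz,pjk] -> 11 lines: qora ycalg lcj cticv hnfg hpyz pjk ogr trnbo exhhz kvj
Final line count: 11

Answer: 11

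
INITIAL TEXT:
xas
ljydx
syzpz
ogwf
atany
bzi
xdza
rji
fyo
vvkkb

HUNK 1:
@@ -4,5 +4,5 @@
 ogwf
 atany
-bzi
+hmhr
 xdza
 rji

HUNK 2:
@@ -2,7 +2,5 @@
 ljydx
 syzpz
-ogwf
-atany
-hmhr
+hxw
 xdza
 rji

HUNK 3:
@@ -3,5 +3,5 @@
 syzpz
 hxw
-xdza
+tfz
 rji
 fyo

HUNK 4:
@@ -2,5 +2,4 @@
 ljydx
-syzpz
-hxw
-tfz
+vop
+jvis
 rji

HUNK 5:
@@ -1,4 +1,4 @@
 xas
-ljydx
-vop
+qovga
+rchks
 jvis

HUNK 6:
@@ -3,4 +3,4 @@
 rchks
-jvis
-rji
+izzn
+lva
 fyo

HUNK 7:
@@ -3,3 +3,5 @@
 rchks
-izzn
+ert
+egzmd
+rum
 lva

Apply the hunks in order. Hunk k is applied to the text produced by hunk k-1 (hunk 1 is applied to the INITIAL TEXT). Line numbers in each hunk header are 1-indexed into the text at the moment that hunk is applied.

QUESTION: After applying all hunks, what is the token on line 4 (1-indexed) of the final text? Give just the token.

Answer: ert

Derivation:
Hunk 1: at line 4 remove [bzi] add [hmhr] -> 10 lines: xas ljydx syzpz ogwf atany hmhr xdza rji fyo vvkkb
Hunk 2: at line 2 remove [ogwf,atany,hmhr] add [hxw] -> 8 lines: xas ljydx syzpz hxw xdza rji fyo vvkkb
Hunk 3: at line 3 remove [xdza] add [tfz] -> 8 lines: xas ljydx syzpz hxw tfz rji fyo vvkkb
Hunk 4: at line 2 remove [syzpz,hxw,tfz] add [vop,jvis] -> 7 lines: xas ljydx vop jvis rji fyo vvkkb
Hunk 5: at line 1 remove [ljydx,vop] add [qovga,rchks] -> 7 lines: xas qovga rchks jvis rji fyo vvkkb
Hunk 6: at line 3 remove [jvis,rji] add [izzn,lva] -> 7 lines: xas qovga rchks izzn lva fyo vvkkb
Hunk 7: at line 3 remove [izzn] add [ert,egzmd,rum] -> 9 lines: xas qovga rchks ert egzmd rum lva fyo vvkkb
Final line 4: ert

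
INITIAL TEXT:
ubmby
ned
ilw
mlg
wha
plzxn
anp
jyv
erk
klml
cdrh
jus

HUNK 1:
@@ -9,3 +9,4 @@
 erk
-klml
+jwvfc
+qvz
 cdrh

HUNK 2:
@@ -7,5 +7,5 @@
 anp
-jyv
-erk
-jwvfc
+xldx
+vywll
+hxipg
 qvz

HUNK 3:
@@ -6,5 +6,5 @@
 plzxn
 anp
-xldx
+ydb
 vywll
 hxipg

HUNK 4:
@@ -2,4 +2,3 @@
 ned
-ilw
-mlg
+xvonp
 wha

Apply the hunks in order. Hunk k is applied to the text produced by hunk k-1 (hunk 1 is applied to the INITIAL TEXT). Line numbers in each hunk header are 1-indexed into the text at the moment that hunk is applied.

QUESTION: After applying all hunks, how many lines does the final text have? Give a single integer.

Hunk 1: at line 9 remove [klml] add [jwvfc,qvz] -> 13 lines: ubmby ned ilw mlg wha plzxn anp jyv erk jwvfc qvz cdrh jus
Hunk 2: at line 7 remove [jyv,erk,jwvfc] add [xldx,vywll,hxipg] -> 13 lines: ubmby ned ilw mlg wha plzxn anp xldx vywll hxipg qvz cdrh jus
Hunk 3: at line 6 remove [xldx] add [ydb] -> 13 lines: ubmby ned ilw mlg wha plzxn anp ydb vywll hxipg qvz cdrh jus
Hunk 4: at line 2 remove [ilw,mlg] add [xvonp] -> 12 lines: ubmby ned xvonp wha plzxn anp ydb vywll hxipg qvz cdrh jus
Final line count: 12

Answer: 12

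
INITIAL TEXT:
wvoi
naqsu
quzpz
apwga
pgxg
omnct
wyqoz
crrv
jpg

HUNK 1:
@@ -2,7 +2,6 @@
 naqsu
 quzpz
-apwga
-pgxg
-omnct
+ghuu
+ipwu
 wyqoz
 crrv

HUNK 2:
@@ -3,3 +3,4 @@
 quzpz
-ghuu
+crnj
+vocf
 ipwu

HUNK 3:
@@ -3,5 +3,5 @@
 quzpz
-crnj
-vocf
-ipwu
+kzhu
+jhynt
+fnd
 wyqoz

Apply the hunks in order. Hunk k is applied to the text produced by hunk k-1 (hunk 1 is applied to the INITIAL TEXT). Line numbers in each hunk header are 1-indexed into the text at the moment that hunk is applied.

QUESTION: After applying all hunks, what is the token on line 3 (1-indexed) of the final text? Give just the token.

Answer: quzpz

Derivation:
Hunk 1: at line 2 remove [apwga,pgxg,omnct] add [ghuu,ipwu] -> 8 lines: wvoi naqsu quzpz ghuu ipwu wyqoz crrv jpg
Hunk 2: at line 3 remove [ghuu] add [crnj,vocf] -> 9 lines: wvoi naqsu quzpz crnj vocf ipwu wyqoz crrv jpg
Hunk 3: at line 3 remove [crnj,vocf,ipwu] add [kzhu,jhynt,fnd] -> 9 lines: wvoi naqsu quzpz kzhu jhynt fnd wyqoz crrv jpg
Final line 3: quzpz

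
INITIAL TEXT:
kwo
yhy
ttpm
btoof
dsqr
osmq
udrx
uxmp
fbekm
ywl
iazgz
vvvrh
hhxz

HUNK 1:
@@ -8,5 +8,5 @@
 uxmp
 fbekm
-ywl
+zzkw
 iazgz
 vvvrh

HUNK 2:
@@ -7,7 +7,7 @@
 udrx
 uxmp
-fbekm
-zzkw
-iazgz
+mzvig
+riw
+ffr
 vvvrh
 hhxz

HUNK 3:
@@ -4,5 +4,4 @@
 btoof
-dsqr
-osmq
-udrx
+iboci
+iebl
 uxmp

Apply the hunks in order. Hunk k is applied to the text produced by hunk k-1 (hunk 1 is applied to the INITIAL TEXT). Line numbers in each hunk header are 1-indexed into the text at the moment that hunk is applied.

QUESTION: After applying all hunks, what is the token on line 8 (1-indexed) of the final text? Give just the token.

Answer: mzvig

Derivation:
Hunk 1: at line 8 remove [ywl] add [zzkw] -> 13 lines: kwo yhy ttpm btoof dsqr osmq udrx uxmp fbekm zzkw iazgz vvvrh hhxz
Hunk 2: at line 7 remove [fbekm,zzkw,iazgz] add [mzvig,riw,ffr] -> 13 lines: kwo yhy ttpm btoof dsqr osmq udrx uxmp mzvig riw ffr vvvrh hhxz
Hunk 3: at line 4 remove [dsqr,osmq,udrx] add [iboci,iebl] -> 12 lines: kwo yhy ttpm btoof iboci iebl uxmp mzvig riw ffr vvvrh hhxz
Final line 8: mzvig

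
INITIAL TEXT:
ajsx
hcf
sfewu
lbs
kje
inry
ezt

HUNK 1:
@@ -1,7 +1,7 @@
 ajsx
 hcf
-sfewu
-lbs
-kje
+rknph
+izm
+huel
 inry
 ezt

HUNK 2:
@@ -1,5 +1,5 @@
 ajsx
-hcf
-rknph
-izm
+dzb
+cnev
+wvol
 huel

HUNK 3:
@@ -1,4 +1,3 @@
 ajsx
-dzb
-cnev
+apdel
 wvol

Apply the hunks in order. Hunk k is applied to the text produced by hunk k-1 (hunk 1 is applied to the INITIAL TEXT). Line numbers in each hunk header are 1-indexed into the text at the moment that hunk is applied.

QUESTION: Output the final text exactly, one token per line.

Answer: ajsx
apdel
wvol
huel
inry
ezt

Derivation:
Hunk 1: at line 1 remove [sfewu,lbs,kje] add [rknph,izm,huel] -> 7 lines: ajsx hcf rknph izm huel inry ezt
Hunk 2: at line 1 remove [hcf,rknph,izm] add [dzb,cnev,wvol] -> 7 lines: ajsx dzb cnev wvol huel inry ezt
Hunk 3: at line 1 remove [dzb,cnev] add [apdel] -> 6 lines: ajsx apdel wvol huel inry ezt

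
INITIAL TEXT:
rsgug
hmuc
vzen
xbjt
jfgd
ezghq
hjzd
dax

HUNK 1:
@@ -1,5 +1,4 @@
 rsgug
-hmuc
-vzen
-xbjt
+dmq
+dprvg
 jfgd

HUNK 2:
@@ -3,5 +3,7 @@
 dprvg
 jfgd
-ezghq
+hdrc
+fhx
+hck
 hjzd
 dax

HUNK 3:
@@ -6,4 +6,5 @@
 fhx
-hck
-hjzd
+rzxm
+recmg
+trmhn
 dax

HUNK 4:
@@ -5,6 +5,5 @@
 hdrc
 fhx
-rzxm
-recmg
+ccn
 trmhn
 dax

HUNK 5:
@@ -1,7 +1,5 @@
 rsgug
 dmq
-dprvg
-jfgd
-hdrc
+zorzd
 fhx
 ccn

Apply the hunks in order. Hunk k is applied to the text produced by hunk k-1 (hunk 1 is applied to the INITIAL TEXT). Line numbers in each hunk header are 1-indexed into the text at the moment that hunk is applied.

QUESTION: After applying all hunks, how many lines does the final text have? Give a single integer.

Hunk 1: at line 1 remove [hmuc,vzen,xbjt] add [dmq,dprvg] -> 7 lines: rsgug dmq dprvg jfgd ezghq hjzd dax
Hunk 2: at line 3 remove [ezghq] add [hdrc,fhx,hck] -> 9 lines: rsgug dmq dprvg jfgd hdrc fhx hck hjzd dax
Hunk 3: at line 6 remove [hck,hjzd] add [rzxm,recmg,trmhn] -> 10 lines: rsgug dmq dprvg jfgd hdrc fhx rzxm recmg trmhn dax
Hunk 4: at line 5 remove [rzxm,recmg] add [ccn] -> 9 lines: rsgug dmq dprvg jfgd hdrc fhx ccn trmhn dax
Hunk 5: at line 1 remove [dprvg,jfgd,hdrc] add [zorzd] -> 7 lines: rsgug dmq zorzd fhx ccn trmhn dax
Final line count: 7

Answer: 7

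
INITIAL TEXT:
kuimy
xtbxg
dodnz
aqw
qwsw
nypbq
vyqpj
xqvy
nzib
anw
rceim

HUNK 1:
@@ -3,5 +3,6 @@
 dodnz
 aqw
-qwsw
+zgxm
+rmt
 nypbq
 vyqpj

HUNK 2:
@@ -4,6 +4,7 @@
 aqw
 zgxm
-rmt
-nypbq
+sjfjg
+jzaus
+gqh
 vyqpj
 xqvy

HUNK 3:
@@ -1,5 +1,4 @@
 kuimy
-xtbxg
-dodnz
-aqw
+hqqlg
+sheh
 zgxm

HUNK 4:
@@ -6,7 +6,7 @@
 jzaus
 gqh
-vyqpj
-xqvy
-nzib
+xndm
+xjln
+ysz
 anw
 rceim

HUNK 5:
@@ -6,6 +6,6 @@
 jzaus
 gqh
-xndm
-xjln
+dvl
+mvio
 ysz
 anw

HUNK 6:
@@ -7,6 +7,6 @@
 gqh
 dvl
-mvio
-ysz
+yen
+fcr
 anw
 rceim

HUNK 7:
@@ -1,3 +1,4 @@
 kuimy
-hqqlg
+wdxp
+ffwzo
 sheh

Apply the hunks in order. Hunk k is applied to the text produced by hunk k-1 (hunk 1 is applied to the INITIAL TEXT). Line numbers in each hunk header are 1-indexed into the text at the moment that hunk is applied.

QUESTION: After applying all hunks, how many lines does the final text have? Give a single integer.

Answer: 13

Derivation:
Hunk 1: at line 3 remove [qwsw] add [zgxm,rmt] -> 12 lines: kuimy xtbxg dodnz aqw zgxm rmt nypbq vyqpj xqvy nzib anw rceim
Hunk 2: at line 4 remove [rmt,nypbq] add [sjfjg,jzaus,gqh] -> 13 lines: kuimy xtbxg dodnz aqw zgxm sjfjg jzaus gqh vyqpj xqvy nzib anw rceim
Hunk 3: at line 1 remove [xtbxg,dodnz,aqw] add [hqqlg,sheh] -> 12 lines: kuimy hqqlg sheh zgxm sjfjg jzaus gqh vyqpj xqvy nzib anw rceim
Hunk 4: at line 6 remove [vyqpj,xqvy,nzib] add [xndm,xjln,ysz] -> 12 lines: kuimy hqqlg sheh zgxm sjfjg jzaus gqh xndm xjln ysz anw rceim
Hunk 5: at line 6 remove [xndm,xjln] add [dvl,mvio] -> 12 lines: kuimy hqqlg sheh zgxm sjfjg jzaus gqh dvl mvio ysz anw rceim
Hunk 6: at line 7 remove [mvio,ysz] add [yen,fcr] -> 12 lines: kuimy hqqlg sheh zgxm sjfjg jzaus gqh dvl yen fcr anw rceim
Hunk 7: at line 1 remove [hqqlg] add [wdxp,ffwzo] -> 13 lines: kuimy wdxp ffwzo sheh zgxm sjfjg jzaus gqh dvl yen fcr anw rceim
Final line count: 13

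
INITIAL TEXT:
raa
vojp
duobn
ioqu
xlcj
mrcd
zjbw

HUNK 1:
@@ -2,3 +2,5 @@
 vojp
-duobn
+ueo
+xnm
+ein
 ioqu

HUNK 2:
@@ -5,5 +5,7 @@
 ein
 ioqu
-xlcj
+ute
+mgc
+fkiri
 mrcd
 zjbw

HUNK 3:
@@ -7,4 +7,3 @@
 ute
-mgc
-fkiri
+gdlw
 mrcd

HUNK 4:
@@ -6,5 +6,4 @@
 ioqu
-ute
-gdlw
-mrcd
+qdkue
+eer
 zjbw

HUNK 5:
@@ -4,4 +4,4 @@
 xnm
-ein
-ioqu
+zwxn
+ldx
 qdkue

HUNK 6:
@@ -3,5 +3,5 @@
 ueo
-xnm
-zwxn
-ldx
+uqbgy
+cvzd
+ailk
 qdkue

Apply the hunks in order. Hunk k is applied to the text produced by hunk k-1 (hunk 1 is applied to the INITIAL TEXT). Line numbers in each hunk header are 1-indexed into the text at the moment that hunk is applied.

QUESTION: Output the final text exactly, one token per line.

Hunk 1: at line 2 remove [duobn] add [ueo,xnm,ein] -> 9 lines: raa vojp ueo xnm ein ioqu xlcj mrcd zjbw
Hunk 2: at line 5 remove [xlcj] add [ute,mgc,fkiri] -> 11 lines: raa vojp ueo xnm ein ioqu ute mgc fkiri mrcd zjbw
Hunk 3: at line 7 remove [mgc,fkiri] add [gdlw] -> 10 lines: raa vojp ueo xnm ein ioqu ute gdlw mrcd zjbw
Hunk 4: at line 6 remove [ute,gdlw,mrcd] add [qdkue,eer] -> 9 lines: raa vojp ueo xnm ein ioqu qdkue eer zjbw
Hunk 5: at line 4 remove [ein,ioqu] add [zwxn,ldx] -> 9 lines: raa vojp ueo xnm zwxn ldx qdkue eer zjbw
Hunk 6: at line 3 remove [xnm,zwxn,ldx] add [uqbgy,cvzd,ailk] -> 9 lines: raa vojp ueo uqbgy cvzd ailk qdkue eer zjbw

Answer: raa
vojp
ueo
uqbgy
cvzd
ailk
qdkue
eer
zjbw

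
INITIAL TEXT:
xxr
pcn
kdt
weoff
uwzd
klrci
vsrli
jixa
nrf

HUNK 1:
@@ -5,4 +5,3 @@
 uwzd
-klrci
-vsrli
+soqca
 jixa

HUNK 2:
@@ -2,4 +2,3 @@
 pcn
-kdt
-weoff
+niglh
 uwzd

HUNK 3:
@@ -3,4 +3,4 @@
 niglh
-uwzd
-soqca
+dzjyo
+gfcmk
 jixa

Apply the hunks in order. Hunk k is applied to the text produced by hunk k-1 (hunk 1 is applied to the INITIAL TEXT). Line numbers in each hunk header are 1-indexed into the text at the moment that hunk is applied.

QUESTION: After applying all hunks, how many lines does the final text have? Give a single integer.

Answer: 7

Derivation:
Hunk 1: at line 5 remove [klrci,vsrli] add [soqca] -> 8 lines: xxr pcn kdt weoff uwzd soqca jixa nrf
Hunk 2: at line 2 remove [kdt,weoff] add [niglh] -> 7 lines: xxr pcn niglh uwzd soqca jixa nrf
Hunk 3: at line 3 remove [uwzd,soqca] add [dzjyo,gfcmk] -> 7 lines: xxr pcn niglh dzjyo gfcmk jixa nrf
Final line count: 7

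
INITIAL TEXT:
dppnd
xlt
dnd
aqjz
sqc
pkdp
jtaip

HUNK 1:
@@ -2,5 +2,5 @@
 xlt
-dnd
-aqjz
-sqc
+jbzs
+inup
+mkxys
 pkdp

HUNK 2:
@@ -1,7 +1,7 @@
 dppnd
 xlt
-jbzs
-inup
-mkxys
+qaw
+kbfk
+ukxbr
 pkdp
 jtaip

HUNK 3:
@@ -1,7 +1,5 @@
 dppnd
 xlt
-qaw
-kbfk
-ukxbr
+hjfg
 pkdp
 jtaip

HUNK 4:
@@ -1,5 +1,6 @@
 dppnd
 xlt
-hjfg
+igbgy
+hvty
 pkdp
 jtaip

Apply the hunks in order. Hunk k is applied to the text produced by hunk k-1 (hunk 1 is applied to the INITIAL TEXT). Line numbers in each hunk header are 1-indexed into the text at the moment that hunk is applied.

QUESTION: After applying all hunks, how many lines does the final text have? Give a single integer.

Hunk 1: at line 2 remove [dnd,aqjz,sqc] add [jbzs,inup,mkxys] -> 7 lines: dppnd xlt jbzs inup mkxys pkdp jtaip
Hunk 2: at line 1 remove [jbzs,inup,mkxys] add [qaw,kbfk,ukxbr] -> 7 lines: dppnd xlt qaw kbfk ukxbr pkdp jtaip
Hunk 3: at line 1 remove [qaw,kbfk,ukxbr] add [hjfg] -> 5 lines: dppnd xlt hjfg pkdp jtaip
Hunk 4: at line 1 remove [hjfg] add [igbgy,hvty] -> 6 lines: dppnd xlt igbgy hvty pkdp jtaip
Final line count: 6

Answer: 6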